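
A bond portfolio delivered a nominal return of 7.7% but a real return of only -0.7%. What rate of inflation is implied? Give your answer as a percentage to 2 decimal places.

From (1+r_nom) = (1+r_real)(1+π), we get 1+π = (1 + 7.7%)/(1 − 0.7%) = 1.077/0.993 ≈ 1.08459.
So π ≈ 8.4592%.

8.46%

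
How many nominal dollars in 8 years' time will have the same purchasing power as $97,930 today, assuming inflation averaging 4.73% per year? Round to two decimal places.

$141,737.44

Cumulative price-level factor: (1+4.73%)^8 ≈ 1.4473342127.
Multiplying $97,930 by the price-level factor gives the future nominal sum.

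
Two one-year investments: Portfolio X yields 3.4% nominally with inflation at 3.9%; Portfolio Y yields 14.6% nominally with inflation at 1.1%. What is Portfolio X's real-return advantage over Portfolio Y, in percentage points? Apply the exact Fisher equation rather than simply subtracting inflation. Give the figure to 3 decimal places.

Portfolio X real return: 1.034/1.039 − 1 = -0.4812%.
Portfolio Y real return: 1.146/1.011 − 1 = 13.3531%.
Difference: -0.4812 − 13.3531 = -13.8343 pp.

-13.834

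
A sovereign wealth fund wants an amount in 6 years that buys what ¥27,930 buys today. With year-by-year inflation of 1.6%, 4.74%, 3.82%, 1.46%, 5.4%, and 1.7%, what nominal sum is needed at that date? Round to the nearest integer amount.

¥33,559

Cumulative price-level factor: 1.016 × 1.0474 × 1.0382 × 1.0146 × 1.054 × 1.017 ≈ 1.2015551905.
The nominal amount required is ¥27,930 scaled up by that factor.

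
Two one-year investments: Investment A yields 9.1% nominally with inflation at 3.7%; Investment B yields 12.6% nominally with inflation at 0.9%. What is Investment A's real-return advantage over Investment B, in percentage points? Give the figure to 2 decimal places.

Investment A real return: 1.091/1.037 − 1 = 5.207%.
Investment B real return: 1.126/1.009 − 1 = 11.596%.
Difference: 5.207 − 11.596 = -6.389 pp.

-6.39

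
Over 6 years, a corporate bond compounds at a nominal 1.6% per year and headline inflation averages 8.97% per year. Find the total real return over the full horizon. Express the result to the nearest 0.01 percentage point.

-34.31%

The annual real rate is (1+1.6%)/(1+8.97%) − 1 = -6.7633%.
Compounded over 6 years: (1 + -0.067633)^6 − 1 ≈ -0.34307.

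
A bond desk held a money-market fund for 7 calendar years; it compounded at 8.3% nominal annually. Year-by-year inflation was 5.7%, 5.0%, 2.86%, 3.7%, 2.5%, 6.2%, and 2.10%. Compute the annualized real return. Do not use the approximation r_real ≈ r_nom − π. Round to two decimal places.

Cumulative inflation factor: 1.057 × 1.050 × 1.0286 × 1.037 × 1.025 × 1.062 × 1.0210 ≈ 1.31572.
Nominal growth factor: 1.74743. Real growth factor = 1.74743 / 1.31572 ≈ 1.32811.
Annualized: 1.32811^(1/7) − 1 ≈ 0.04137.

4.14%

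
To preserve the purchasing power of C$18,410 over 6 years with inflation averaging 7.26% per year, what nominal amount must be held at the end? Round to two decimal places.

C$28,033.71

Cumulative price-level factor: (1+7.26%)^6 ≈ 1.5227435050.
Multiplying C$18,410 by the price-level factor gives the future nominal sum.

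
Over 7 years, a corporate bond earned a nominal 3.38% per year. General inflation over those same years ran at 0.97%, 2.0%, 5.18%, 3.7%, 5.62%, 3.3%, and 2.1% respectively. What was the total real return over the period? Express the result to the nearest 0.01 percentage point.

Cumulative inflation factor: 1.0097 × 1.020 × 1.0518 × 1.037 × 1.0562 × 1.033 × 1.021 ≈ 1.25134.
Nominal growth factor: 1.26199. Real growth factor = 1.26199 / 1.25134 ≈ 1.00851.
Total real return ≈ 0.8507%.

0.85%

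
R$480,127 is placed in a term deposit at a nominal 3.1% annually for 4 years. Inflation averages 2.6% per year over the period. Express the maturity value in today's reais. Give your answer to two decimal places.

R$489,554.84

Nominal value at maturity: R$480,127 × (1 + 3.1%)^4 ≈ R$542,488.82.
Price-level factor over 4 years: (1 + 2.6%)^4 ≈ 1.1081267610.
Dividing the nominal maturity value by the price-level factor gives the value in today's money.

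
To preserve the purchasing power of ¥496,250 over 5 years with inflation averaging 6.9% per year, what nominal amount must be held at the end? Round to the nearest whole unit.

Cumulative price-level factor: (1+6.9%)^5 ≈ 1.3960099896.
Multiplying ¥496,250 by the price-level factor gives the future nominal sum.

¥692,770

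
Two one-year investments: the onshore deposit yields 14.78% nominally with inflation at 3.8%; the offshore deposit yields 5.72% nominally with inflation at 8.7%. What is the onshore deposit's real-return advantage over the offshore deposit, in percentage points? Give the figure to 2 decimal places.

The onshore deposit real return: 1.1478/1.038 − 1 = 10.578%.
The offshore deposit real return: 1.0572/1.087 − 1 = -2.741%.
Difference: 10.578 − (-2.741) = 13.319 pp.

13.32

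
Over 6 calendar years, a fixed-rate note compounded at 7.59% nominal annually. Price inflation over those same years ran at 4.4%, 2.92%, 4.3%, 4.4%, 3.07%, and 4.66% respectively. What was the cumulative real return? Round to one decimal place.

Cumulative inflation factor: 1.044 × 1.0292 × 1.043 × 1.044 × 1.0307 × 1.0466 ≈ 1.26211.
Nominal growth factor: 1.55107. Real growth factor = 1.55107 / 1.26211 ≈ 1.22895.
Total real return ≈ 22.8948%.

22.9%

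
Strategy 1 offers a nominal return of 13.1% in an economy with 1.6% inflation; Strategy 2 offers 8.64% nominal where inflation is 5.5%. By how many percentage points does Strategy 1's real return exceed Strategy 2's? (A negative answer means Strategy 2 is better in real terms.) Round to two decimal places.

8.34

Strategy 1 real return: 1.131/1.016 − 1 = 11.319%.
Strategy 2 real return: 1.0864/1.055 − 1 = 2.976%.
Difference: 11.319 − 2.976 = 8.343 pp.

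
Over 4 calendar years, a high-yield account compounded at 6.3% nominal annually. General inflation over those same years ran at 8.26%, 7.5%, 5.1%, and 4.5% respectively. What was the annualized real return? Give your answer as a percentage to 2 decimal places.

Cumulative inflation factor: 1.0826 × 1.075 × 1.051 × 1.045 ≈ 1.27819.
Nominal growth factor: 1.27683. Real growth factor = 1.27683 / 1.27819 ≈ 0.99894.
Annualized: 0.99894^(1/4) − 1 ≈ -0.00027.

-0.03%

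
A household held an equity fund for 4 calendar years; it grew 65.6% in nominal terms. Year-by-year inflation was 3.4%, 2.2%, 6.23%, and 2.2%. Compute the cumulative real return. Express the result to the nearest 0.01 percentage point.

Cumulative inflation factor: 1.034 × 1.022 × 1.0623 × 1.022 ≈ 1.14728.
Nominal growth factor: 1.65600. Real growth factor = 1.65600 / 1.14728 ≈ 1.44341.
Total real return ≈ 44.3414%.

44.34%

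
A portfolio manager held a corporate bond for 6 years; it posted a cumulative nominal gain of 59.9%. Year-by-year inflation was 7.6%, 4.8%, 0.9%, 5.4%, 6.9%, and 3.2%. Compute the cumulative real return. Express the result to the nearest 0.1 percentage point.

20.9%

Cumulative inflation factor: 1.076 × 1.048 × 1.009 × 1.054 × 1.069 × 1.032 ≈ 1.32301.
Nominal growth factor: 1.59900. Real growth factor = 1.59900 / 1.32301 ≈ 1.20861.
Total real return ≈ 20.8609%.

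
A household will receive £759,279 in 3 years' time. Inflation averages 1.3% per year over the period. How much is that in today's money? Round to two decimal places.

Price-level factor over 3 years: (1 + 1.3%)^3 = 1.039509197.
Purchasing power today: £759,279 divided by that factor.

£730,420.67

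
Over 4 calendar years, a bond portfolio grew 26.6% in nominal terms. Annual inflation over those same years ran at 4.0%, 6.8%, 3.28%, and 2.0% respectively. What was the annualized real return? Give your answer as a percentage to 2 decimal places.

1.99%

Cumulative inflation factor: 1.040 × 1.068 × 1.0328 × 1.020 ≈ 1.17009.
Nominal growth factor: 1.26600. Real growth factor = 1.26600 / 1.17009 ≈ 1.08196.
Annualized: 1.08196^(1/4) − 1 ≈ 0.01989.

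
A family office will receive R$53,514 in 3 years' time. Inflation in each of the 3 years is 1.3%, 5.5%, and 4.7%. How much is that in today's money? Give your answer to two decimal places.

Price-level factor over 3 years: 1.013 × 1.055 × 1.047 = 1.118944605.
Purchasing power today: R$53,514 divided by that factor.

R$47,825.42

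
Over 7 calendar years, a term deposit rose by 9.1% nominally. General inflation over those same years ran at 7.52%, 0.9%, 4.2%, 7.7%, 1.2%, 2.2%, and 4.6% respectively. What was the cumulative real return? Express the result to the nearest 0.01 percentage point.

Cumulative inflation factor: 1.0752 × 1.009 × 1.042 × 1.077 × 1.012 × 1.022 × 1.046 ≈ 1.31712.
Nominal growth factor: 1.09100. Real growth factor = 1.09100 / 1.31712 ≈ 0.82832.
Total real return ≈ -17.1681%.

-17.17%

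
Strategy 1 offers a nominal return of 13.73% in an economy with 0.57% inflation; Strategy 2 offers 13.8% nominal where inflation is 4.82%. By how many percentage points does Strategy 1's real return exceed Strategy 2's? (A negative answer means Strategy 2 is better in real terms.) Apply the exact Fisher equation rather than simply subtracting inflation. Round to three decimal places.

Strategy 1 real return: 1.1373/1.0057 − 1 = 13.0854%.
Strategy 2 real return: 1.138/1.0482 − 1 = 8.5671%.
Difference: 13.0854 − 8.5671 = 4.5183 pp.

4.518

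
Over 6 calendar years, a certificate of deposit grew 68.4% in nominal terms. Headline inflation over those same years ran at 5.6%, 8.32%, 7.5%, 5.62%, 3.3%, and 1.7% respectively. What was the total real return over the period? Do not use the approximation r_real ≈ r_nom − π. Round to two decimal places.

23.42%

Cumulative inflation factor: 1.056 × 1.0832 × 1.075 × 1.0562 × 1.033 × 1.017 ≈ 1.36442.
Nominal growth factor: 1.68400. Real growth factor = 1.68400 / 1.36442 ≈ 1.23422.
Total real return ≈ 23.4223%.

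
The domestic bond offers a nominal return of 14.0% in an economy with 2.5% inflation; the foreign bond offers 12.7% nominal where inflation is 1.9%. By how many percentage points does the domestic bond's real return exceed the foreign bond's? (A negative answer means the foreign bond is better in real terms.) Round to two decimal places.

The domestic bond real return: 1.140/1.025 − 1 = 11.220%.
The foreign bond real return: 1.127/1.019 − 1 = 10.599%.
Difference: 11.220 − 10.599 = 0.621 pp.

0.62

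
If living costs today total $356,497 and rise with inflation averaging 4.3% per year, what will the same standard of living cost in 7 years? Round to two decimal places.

Cumulative price-level factor: (1+4.3%)^7 ≈ 1.3427345347.
Multiplying $356,497 by the price-level factor gives the future nominal sum.

$478,680.83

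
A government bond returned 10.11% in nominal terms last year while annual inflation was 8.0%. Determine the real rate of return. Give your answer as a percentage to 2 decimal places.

Real return via the Fisher equation: (1 + 10.11%)/(1 + 8.0%) − 1 = 1.1011/1.080 − 1 ≈ 0.01954.

1.95%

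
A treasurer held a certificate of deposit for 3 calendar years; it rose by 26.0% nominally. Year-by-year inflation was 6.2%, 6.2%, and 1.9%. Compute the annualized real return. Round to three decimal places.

Cumulative inflation factor: 1.062 × 1.062 × 1.019 ≈ 1.14927.
Nominal growth factor: 1.26000. Real growth factor = 1.26000 / 1.14927 ≈ 1.09635.
Annualized: 1.09635^(1/3) − 1 ≈ 0.03114.

3.114%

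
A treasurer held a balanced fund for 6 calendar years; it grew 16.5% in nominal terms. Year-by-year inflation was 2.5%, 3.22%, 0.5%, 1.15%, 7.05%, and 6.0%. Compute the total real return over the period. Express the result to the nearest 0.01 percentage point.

-4.54%

Cumulative inflation factor: 1.025 × 1.0322 × 1.005 × 1.0115 × 1.0705 × 1.060 ≈ 1.22043.
Nominal growth factor: 1.16500. Real growth factor = 1.16500 / 1.22043 ≈ 0.95458.
Total real return ≈ -4.5417%.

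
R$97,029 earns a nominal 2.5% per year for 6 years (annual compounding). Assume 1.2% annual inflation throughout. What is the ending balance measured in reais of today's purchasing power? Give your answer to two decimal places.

R$104,751.84

Nominal value at maturity: R$97,029 × (1 + 2.5%)^6 ≈ R$112,523.89.
Price-level factor over 6 years: (1 + 1.2%)^6 ≈ 1.0741948725.
Dividing the nominal maturity value by the price-level factor gives the value in today's money.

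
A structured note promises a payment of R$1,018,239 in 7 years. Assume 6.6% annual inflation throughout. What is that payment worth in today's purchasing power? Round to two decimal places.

Price-level factor over 7 years: (1 + 6.6%)^7 ≈ 1.5642293588.
Purchasing power today: R$1,018,239 divided by that factor.

R$650,952.49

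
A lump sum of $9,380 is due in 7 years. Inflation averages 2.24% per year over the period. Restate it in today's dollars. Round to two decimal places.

Price-level factor over 7 years: (1 + 2.24%)^7 ≈ 1.1677392709.
Purchasing power today: $9,380 divided by that factor.

$8,032.62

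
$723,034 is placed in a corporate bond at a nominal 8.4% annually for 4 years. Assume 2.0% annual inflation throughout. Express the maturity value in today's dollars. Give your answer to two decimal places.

Nominal value at maturity: $723,034 × (1 + 8.4%)^4 ≈ $998,333.97.
Price-level factor over 4 years: (1 + 2.0%)^4 = 1.08243216.
Dividing the nominal maturity value by the price-level factor gives the value in today's money.

$922,306.27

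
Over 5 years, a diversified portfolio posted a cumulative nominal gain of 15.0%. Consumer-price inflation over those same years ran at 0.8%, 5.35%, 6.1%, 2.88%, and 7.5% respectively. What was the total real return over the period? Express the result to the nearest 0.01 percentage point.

-7.71%

Cumulative inflation factor: 1.008 × 1.0535 × 1.061 × 1.0288 × 1.075 ≈ 1.24609.
Nominal growth factor: 1.15000. Real growth factor = 1.15000 / 1.24609 ≈ 0.92289.
Total real return ≈ -7.7114%.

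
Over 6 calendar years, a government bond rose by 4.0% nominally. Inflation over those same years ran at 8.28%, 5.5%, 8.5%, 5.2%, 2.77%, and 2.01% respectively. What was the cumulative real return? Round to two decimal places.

Cumulative inflation factor: 1.0828 × 1.055 × 1.085 × 1.052 × 1.0277 × 1.0201 ≈ 1.36696.
Nominal growth factor: 1.04000. Real growth factor = 1.04000 / 1.36696 ≈ 0.76081.
Total real return ≈ -23.9187%.

-23.92%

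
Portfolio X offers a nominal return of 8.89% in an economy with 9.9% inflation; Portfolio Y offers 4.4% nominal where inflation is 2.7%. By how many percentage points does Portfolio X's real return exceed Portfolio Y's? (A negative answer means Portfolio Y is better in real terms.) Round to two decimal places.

-2.57

Portfolio X real return: 1.0889/1.099 − 1 = -0.919%.
Portfolio Y real return: 1.044/1.027 − 1 = 1.655%.
Difference: -0.919 − 1.655 = -2.574 pp.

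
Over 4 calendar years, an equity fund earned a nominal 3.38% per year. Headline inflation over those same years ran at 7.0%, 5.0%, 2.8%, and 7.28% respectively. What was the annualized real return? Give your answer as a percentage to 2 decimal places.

-2.01%

Cumulative inflation factor: 1.070 × 1.050 × 1.028 × 1.0728 ≈ 1.23904.
Nominal growth factor: 1.14221. Real growth factor = 1.14221 / 1.23904 ≈ 0.92185.
Annualized: 0.92185^(1/4) − 1 ≈ -0.02014.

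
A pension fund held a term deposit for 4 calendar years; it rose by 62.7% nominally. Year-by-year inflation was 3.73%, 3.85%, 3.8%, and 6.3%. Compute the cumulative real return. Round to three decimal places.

36.882%

Cumulative inflation factor: 1.0373 × 1.0385 × 1.038 × 1.063 ≈ 1.18862.
Nominal growth factor: 1.62700. Real growth factor = 1.62700 / 1.18862 ≈ 1.36882.
Total real return ≈ 36.8819%.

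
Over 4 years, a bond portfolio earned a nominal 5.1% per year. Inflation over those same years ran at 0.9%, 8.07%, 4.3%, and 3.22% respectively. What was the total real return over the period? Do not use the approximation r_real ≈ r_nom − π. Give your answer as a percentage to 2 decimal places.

Cumulative inflation factor: 1.009 × 1.0807 × 1.043 × 1.0322 ≈ 1.17394.
Nominal growth factor: 1.22014. Real growth factor = 1.22014 / 1.17394 ≈ 1.03936.
Total real return ≈ 3.9361%.

3.94%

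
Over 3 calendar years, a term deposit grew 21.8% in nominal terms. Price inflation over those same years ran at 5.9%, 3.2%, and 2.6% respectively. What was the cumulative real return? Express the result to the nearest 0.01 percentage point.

8.62%

Cumulative inflation factor: 1.059 × 1.032 × 1.026 ≈ 1.12130.
Nominal growth factor: 1.21800. Real growth factor = 1.21800 / 1.12130 ≈ 1.08624.
Total real return ≈ 8.6236%.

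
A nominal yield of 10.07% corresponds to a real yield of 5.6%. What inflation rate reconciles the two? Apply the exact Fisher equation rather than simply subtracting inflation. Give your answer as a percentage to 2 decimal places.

From (1+r_nom) = (1+r_real)(1+π), we get 1+π = (1 + 10.07%)/(1 + 5.6%) = 1.1007/1.056 ≈ 1.04233.
So π ≈ 4.2330%.

4.23%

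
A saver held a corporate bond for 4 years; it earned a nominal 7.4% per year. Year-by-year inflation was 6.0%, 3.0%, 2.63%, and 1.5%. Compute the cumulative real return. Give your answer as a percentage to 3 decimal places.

Cumulative inflation factor: 1.060 × 1.030 × 1.0263 × 1.015 ≈ 1.13732.
Nominal growth factor: 1.33051. Real growth factor = 1.33051 / 1.13732 ≈ 1.16986.
Total real return ≈ 16.9859%.

16.986%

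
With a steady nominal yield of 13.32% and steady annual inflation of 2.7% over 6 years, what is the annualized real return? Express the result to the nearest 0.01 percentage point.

10.34%

With constant rates the annual real return is the same each year: (1+13.32%)/(1+2.7%) − 1 = 0.10341.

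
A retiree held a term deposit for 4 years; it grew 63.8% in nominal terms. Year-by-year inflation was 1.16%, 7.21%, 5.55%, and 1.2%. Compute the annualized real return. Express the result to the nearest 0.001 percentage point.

9.046%

Cumulative inflation factor: 1.0116 × 1.0721 × 1.0555 × 1.012 ≈ 1.15846.
Nominal growth factor: 1.63800. Real growth factor = 1.63800 / 1.15846 ≈ 1.41394.
Annualized: 1.41394^(1/4) − 1 ≈ 0.09046.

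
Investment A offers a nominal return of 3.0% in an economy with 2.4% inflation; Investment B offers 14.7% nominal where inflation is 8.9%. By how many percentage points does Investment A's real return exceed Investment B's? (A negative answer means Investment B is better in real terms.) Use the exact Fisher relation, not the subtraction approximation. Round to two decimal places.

Investment A real return: 1.030/1.024 − 1 = 0.586%.
Investment B real return: 1.147/1.089 − 1 = 5.326%.
Difference: 0.586 − 5.326 = -4.740 pp.

-4.74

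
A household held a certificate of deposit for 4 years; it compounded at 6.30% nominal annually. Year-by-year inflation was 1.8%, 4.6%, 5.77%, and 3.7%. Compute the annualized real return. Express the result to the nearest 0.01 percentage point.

2.25%

Cumulative inflation factor: 1.018 × 1.046 × 1.0577 × 1.037 ≈ 1.16794.
Nominal growth factor: 1.27683. Real growth factor = 1.27683 / 1.16794 ≈ 1.09323.
Annualized: 1.09323^(1/4) − 1 ≈ 0.02253.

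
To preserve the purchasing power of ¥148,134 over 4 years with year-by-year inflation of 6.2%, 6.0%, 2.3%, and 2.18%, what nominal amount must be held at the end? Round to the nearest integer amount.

¥174,312

Cumulative price-level factor: 1.062 × 1.060 × 1.023 × 1.0218 ≈ 1.1767166920.
The nominal amount required is ¥148,134 scaled up by that factor.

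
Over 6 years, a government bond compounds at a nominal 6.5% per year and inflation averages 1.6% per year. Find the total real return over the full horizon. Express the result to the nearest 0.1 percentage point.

The annual real rate is (1+6.5%)/(1+1.6%) − 1 = 4.8228%.
Compounded over 6 years: (1 + 0.048228)^6 − 1 ≈ 0.32659.

32.7%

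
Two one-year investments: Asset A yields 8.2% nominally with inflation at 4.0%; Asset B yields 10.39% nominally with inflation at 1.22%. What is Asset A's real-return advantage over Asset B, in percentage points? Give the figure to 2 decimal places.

-5.02

Asset A real return: 1.082/1.040 − 1 = 4.038%.
Asset B real return: 1.1039/1.0122 − 1 = 9.059%.
Difference: 4.038 − 9.059 = -5.021 pp.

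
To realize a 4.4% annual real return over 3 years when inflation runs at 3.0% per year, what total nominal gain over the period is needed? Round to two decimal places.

Required annual nominal rate: (1+4.4%)(1+3.0%) − 1 = 7.532%.
Cumulative over 3 years: (1 + 0.07532)^3 − 1 ≈ 0.24341.

24.34%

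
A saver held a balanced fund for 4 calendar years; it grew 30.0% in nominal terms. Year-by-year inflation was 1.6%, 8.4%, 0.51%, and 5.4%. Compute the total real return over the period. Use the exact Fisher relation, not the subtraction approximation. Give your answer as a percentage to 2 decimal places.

Cumulative inflation factor: 1.016 × 1.084 × 1.0051 × 1.054 ≈ 1.16674.
Nominal growth factor: 1.30000. Real growth factor = 1.30000 / 1.16674 ≈ 1.11422.
Total real return ≈ 11.4219%.

11.42%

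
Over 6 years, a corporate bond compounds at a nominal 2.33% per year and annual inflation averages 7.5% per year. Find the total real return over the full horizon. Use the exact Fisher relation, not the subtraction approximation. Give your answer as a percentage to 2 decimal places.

The annual real rate is (1+2.33%)/(1+7.5%) − 1 = -4.8093%.
Compounded over 6 years: (1 + -0.048093)^6 − 1 ≈ -0.25601.

-25.60%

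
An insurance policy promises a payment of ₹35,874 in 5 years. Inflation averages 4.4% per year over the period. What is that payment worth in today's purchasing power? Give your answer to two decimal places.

₹28,925.26

Price-level factor over 5 years: (1 + 4.4%)^5 ≈ 1.2402307454.
Purchasing power today: ₹35,874 divided by that factor.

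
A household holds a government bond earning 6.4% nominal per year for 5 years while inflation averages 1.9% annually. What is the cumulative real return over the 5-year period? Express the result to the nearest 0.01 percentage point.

24.12%

The annual real rate is (1+6.4%)/(1+1.9%) − 1 = 4.4161%.
Compounded over 5 years: (1 + 0.044161)^5 − 1 ≈ 0.24119.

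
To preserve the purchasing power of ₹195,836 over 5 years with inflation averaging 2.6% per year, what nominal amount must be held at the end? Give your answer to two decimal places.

₹222,653.40

Cumulative price-level factor: (1+2.6%)^5 ≈ 1.1369380568.
Multiplying ₹195,836 by the price-level factor gives the future nominal sum.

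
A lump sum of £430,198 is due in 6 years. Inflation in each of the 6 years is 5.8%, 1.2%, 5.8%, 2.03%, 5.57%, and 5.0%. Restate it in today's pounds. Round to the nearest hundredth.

£335,783.10

Price-level factor over 6 years: 1.058 × 1.012 × 1.058 × 1.0203 × 1.0557 × 1.050 ≈ 1.2811782440.
Purchasing power today: £430,198 divided by that factor.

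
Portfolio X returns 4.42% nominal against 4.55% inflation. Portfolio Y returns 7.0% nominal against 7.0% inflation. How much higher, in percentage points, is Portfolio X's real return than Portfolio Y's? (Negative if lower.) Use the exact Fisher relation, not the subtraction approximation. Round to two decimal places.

-0.12

Portfolio X real return: 1.0442/1.0455 − 1 = -0.124%.
Portfolio Y real return: 1.070/1.070 − 1 = 0.000%.
Difference: -0.124 − 0.000 = -0.124 pp.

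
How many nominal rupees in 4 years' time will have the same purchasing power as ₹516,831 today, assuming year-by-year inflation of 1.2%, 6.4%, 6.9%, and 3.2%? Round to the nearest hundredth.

Cumulative price-level factor: 1.012 × 1.064 × 1.069 × 1.032 ≈ 1.1878990717.
Multiplying ₹516,831 by the price-level factor gives the future nominal sum.

₹613,943.07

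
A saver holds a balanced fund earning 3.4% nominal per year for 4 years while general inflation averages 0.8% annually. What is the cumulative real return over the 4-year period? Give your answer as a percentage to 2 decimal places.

10.72%

The annual real rate is (1+3.4%)/(1+0.8%) − 1 = 2.5794%.
Compounded over 4 years: (1 + 0.025794)^4 − 1 ≈ 0.10724.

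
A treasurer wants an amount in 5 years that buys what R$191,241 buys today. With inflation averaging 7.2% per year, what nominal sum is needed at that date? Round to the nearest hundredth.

Cumulative price-level factor: (1+7.2%)^5 ≈ 1.4157087842.
Multiplying R$191,241 by the price-level factor gives the future nominal sum.

R$270,741.56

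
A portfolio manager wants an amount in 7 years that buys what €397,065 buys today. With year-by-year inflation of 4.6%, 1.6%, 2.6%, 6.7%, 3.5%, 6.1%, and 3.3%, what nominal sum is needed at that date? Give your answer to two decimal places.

Cumulative price-level factor: 1.046 × 1.016 × 1.026 × 1.067 × 1.035 × 1.061 × 1.033 ≈ 1.3197547321.
Multiplying €397,065 by the price-level factor gives the future nominal sum.

€524,028.41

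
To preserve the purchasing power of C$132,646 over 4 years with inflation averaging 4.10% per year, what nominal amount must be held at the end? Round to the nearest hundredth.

C$155,774.75

Cumulative price-level factor: (1+4.10%)^4 ≈ 1.1743645098.
The nominal amount required is C$132,646 scaled up by that factor.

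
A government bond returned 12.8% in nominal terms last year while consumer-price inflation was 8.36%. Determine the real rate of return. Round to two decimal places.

4.10%

Real return via the Fisher equation: (1 + 12.8%)/(1 + 8.36%) − 1 = 1.128/1.0836 − 1 ≈ 0.04097.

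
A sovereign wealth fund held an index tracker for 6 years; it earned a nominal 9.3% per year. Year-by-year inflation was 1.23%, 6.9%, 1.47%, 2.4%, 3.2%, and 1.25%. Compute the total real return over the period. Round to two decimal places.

45.12%

Cumulative inflation factor: 1.0123 × 1.069 × 1.0147 × 1.024 × 1.032 × 1.0125 ≈ 1.17490.
Nominal growth factor: 1.70499. Real growth factor = 1.70499 / 1.17490 ≈ 1.45118.
Total real return ≈ 45.1181%.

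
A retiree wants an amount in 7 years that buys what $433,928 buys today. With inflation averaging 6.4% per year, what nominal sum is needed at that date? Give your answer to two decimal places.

$669,898.60

Cumulative price-level factor: (1+6.4%)^7 ≈ 1.5438012766.
Multiplying $433,928 by the price-level factor gives the future nominal sum.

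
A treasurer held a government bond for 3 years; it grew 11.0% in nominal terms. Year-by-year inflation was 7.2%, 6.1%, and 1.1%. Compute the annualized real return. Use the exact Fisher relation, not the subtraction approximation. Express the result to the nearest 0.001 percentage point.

-1.170%

Cumulative inflation factor: 1.072 × 1.061 × 1.011 ≈ 1.14990.
Nominal growth factor: 1.11000. Real growth factor = 1.11000 / 1.14990 ≈ 0.96530.
Annualized: 0.96530^(1/3) − 1 ≈ -0.01170.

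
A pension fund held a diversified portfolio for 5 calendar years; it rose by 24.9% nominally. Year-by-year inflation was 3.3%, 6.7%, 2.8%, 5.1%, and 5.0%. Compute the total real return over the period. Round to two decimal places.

-0.11%

Cumulative inflation factor: 1.033 × 1.067 × 1.028 × 1.051 × 1.050 ≈ 1.25040.
Nominal growth factor: 1.24900. Real growth factor = 1.24900 / 1.25040 ≈ 0.99888.
Total real return ≈ -0.1122%.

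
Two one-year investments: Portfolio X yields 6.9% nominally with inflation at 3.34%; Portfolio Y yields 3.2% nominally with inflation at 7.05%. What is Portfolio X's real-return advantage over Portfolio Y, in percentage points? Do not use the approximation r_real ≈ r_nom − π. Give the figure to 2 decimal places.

Portfolio X real return: 1.069/1.0334 − 1 = 3.445%.
Portfolio Y real return: 1.032/1.0705 − 1 = -3.596%.
Difference: 3.445 − (-3.596) = 7.041 pp.

7.04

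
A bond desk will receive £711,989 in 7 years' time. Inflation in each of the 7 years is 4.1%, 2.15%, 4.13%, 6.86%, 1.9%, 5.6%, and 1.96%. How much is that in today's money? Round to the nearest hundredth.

Price-level factor over 7 years: 1.041 × 1.0215 × 1.0413 × 1.0686 × 1.019 × 1.056 × 1.0196 ≈ 1.2982193192.
Purchasing power today: £711,989 divided by that factor.

£548,435.07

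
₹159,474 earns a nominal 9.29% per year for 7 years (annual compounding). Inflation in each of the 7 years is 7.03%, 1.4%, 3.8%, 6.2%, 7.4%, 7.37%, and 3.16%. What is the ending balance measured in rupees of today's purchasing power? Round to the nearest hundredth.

₹208,683.90

Nominal value at maturity: ₹159,474 × (1 + 9.29%)^7 ≈ ₹296,997.55.
Price-level factor over 7 years: 1.0703 × 1.014 × 1.038 × 1.062 × 1.074 × 1.0737 × 1.0316 ≈ 1.4231933920.
Dividing the nominal maturity value by the price-level factor gives the value in today's money.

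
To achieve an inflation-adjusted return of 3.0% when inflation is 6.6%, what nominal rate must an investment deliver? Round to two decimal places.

9.80%

By the Fisher equation, 1 + r_nom = (1 + 3.0%)(1 + 6.6%) = 1.030 × 1.066 = 1.09798.
So r_nom = 9.798%.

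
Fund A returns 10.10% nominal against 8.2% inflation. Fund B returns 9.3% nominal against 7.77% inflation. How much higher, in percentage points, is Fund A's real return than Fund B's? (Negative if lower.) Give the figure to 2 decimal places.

Fund A real return: 1.1010/1.082 − 1 = 1.756%.
Fund B real return: 1.093/1.0777 − 1 = 1.420%.
Difference: 1.756 − 1.420 = 0.336 pp.

0.34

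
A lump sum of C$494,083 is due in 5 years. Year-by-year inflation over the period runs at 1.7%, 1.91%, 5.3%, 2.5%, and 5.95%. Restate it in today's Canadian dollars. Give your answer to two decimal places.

Price-level factor over 5 years: 1.017 × 1.0191 × 1.053 × 1.025 × 1.0595 ≈ 1.1851981151.
Purchasing power today: C$494,083 divided by that factor.

C$416,877.98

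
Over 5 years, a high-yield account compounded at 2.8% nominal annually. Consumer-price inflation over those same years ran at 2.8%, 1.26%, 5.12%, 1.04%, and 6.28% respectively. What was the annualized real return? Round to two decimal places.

-0.46%

Cumulative inflation factor: 1.028 × 1.0126 × 1.0512 × 1.0104 × 1.0628 ≈ 1.17506.
Nominal growth factor: 1.14806. Real growth factor = 1.14806 / 1.17506 ≈ 0.97702.
Annualized: 0.97702^(1/5) − 1 ≈ -0.00464.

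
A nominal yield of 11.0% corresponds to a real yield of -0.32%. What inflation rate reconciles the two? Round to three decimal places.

11.356%

From (1+r_nom) = (1+r_real)(1+π), we get 1+π = (1 + 11.0%)/(1 − 0.32%) = 1.110/0.9968 ≈ 1.11356.
So π ≈ 11.3563%.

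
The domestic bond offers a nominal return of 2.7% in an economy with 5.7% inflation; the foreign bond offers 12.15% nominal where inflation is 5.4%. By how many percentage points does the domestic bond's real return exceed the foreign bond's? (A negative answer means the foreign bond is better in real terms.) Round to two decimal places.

The domestic bond real return: 1.027/1.057 − 1 = -2.838%.
The foreign bond real return: 1.1215/1.054 − 1 = 6.404%.
Difference: -2.838 − 6.404 = -9.242 pp.

-9.24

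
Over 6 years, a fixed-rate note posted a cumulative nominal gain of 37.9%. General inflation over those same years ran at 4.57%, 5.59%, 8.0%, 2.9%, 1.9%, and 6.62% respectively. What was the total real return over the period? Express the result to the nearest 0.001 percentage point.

Cumulative inflation factor: 1.0457 × 1.0559 × 1.080 × 1.029 × 1.019 × 1.0662 ≈ 1.33316.
Nominal growth factor: 1.37900. Real growth factor = 1.37900 / 1.33316 ≈ 1.03439.
Total real return ≈ 3.4385%.

3.439%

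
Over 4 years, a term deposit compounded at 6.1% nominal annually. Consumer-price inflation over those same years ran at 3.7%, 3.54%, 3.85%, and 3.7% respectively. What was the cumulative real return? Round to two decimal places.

Cumulative inflation factor: 1.037 × 1.0354 × 1.0385 × 1.037 ≈ 1.15630.
Nominal growth factor: 1.26725. Real growth factor = 1.26725 / 1.15630 ≈ 1.09595.
Total real return ≈ 9.5947%.

9.59%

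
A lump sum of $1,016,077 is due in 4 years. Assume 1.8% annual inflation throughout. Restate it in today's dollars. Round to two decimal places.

Price-level factor over 4 years: (1 + 1.8%)^4 ≈ 1.0739674330.
Purchasing power today: $1,016,077 divided by that factor.

$946,096.66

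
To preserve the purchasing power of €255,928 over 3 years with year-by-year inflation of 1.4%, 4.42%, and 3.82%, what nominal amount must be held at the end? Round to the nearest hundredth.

Cumulative price-level factor: 1.014 × 1.0442 × 1.0382 ≈ 1.0992656782.
The nominal amount required is €255,928 scaled up by that factor.

€281,332.87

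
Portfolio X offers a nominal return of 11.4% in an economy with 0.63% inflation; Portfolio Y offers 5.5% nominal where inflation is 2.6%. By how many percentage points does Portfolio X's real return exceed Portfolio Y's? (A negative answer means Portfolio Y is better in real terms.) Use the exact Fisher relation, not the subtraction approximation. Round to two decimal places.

Portfolio X real return: 1.114/1.0063 − 1 = 10.703%.
Portfolio Y real return: 1.055/1.026 − 1 = 2.827%.
Difference: 10.703 − 2.827 = 7.876 pp.

7.88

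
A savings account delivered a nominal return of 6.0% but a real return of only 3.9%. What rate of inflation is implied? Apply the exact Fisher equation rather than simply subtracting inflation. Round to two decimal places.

From (1+r_nom) = (1+r_real)(1+π), we get 1+π = (1 + 6.0%)/(1 + 3.9%) = 1.060/1.039 ≈ 1.02021.
So π ≈ 2.0212%.

2.02%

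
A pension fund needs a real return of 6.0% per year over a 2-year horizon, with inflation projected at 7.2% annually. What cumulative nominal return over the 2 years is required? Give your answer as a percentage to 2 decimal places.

Required annual nominal rate: (1+6.0%)(1+7.2%) − 1 = 13.632%.
Cumulative over 2 years: (1 + 0.13632)^2 − 1 ≈ 0.29122.

29.12%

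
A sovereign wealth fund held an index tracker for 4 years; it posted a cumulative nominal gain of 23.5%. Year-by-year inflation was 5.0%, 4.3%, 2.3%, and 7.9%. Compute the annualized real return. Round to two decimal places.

Cumulative inflation factor: 1.050 × 1.043 × 1.023 × 1.079 ≈ 1.20885.
Nominal growth factor: 1.23500. Real growth factor = 1.23500 / 1.20885 ≈ 1.02164.
Annualized: 1.02164^(1/4) − 1 ≈ 0.00537.

0.54%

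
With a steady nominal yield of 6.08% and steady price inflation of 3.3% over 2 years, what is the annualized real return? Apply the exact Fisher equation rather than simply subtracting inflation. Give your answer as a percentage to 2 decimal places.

With constant rates the annual real return is the same each year: (1+6.08%)/(1+3.3%) − 1 = 0.02691.

2.69%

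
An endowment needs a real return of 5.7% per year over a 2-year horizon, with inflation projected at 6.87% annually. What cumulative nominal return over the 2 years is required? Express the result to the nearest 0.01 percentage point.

27.60%

Required annual nominal rate: (1+5.7%)(1+6.87%) − 1 = 12.96159%.
Cumulative over 2 years: (1 + 0.1296159)^2 − 1 ≈ 0.27603.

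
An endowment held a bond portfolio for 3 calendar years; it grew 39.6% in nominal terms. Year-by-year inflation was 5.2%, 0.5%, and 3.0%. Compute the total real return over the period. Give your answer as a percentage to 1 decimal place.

Cumulative inflation factor: 1.052 × 1.005 × 1.030 ≈ 1.08898.
Nominal growth factor: 1.39600. Real growth factor = 1.39600 / 1.08898 ≈ 1.28194.
Total real return ≈ 28.1936%.

28.2%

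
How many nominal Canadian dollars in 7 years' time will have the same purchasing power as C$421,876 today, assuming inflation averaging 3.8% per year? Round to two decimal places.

C$547,729.70

Cumulative price-level factor: (1+3.8%)^7 ≈ 1.2983191849.
Multiplying C$421,876 by the price-level factor gives the future nominal sum.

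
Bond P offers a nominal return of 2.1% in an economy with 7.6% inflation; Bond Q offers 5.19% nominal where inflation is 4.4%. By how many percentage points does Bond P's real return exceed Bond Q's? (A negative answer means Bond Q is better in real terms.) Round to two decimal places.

Bond P real return: 1.021/1.076 − 1 = -5.112%.
Bond Q real return: 1.0519/1.044 − 1 = 0.757%.
Difference: -5.112 − 0.757 = -5.869 pp.

-5.87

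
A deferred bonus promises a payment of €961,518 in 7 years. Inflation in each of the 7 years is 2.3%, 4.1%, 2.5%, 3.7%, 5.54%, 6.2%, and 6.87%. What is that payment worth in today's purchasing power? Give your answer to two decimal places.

€709,138.42

Price-level factor over 7 years: 1.023 × 1.041 × 1.025 × 1.037 × 1.0554 × 1.062 × 1.0687 ≈ 1.3558960670.
Purchasing power today: €961,518 divided by that factor.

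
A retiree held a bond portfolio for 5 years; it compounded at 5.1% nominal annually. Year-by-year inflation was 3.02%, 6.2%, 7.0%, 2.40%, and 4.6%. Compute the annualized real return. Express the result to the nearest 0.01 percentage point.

Cumulative inflation factor: 1.0302 × 1.062 × 1.070 × 1.0240 × 1.046 ≈ 1.25390.
Nominal growth factor: 1.28237. Real growth factor = 1.28237 / 1.25390 ≈ 1.02271.
Annualized: 1.02271^(1/5) − 1 ≈ 0.00450.

0.45%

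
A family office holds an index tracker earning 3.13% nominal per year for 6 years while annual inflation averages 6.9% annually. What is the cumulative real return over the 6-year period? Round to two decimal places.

The annual real rate is (1+3.13%)/(1+6.9%) − 1 = -3.5267%.
Compounded over 6 years: (1 + -0.035267)^6 − 1 ≈ -0.19380.

-19.38%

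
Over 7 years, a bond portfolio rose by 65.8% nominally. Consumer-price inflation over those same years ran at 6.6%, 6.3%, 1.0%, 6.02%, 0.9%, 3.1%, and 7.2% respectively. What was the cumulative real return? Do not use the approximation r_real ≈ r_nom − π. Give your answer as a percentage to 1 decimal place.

22.5%

Cumulative inflation factor: 1.066 × 1.063 × 1.010 × 1.0602 × 1.009 × 1.031 × 1.072 ≈ 1.35314.
Nominal growth factor: 1.65800. Real growth factor = 1.65800 / 1.35314 ≈ 1.22529.
Total real return ≈ 22.5294%.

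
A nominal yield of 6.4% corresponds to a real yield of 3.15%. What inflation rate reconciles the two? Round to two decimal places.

From (1+r_nom) = (1+r_real)(1+π), we get 1+π = (1 + 6.4%)/(1 + 3.15%) = 1.064/1.0315 ≈ 1.03151.
So π ≈ 3.1508%.

3.15%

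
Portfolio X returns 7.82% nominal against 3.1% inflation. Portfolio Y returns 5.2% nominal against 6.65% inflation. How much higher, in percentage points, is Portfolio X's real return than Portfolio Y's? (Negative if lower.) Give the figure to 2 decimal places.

5.94

Portfolio X real return: 1.0782/1.031 − 1 = 4.578%.
Portfolio Y real return: 1.052/1.0665 − 1 = -1.360%.
Difference: 4.578 − (-1.360) = 5.938 pp.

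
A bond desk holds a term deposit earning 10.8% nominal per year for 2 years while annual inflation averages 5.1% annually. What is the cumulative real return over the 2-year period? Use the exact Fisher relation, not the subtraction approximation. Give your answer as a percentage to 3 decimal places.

The annual real rate is (1+10.8%)/(1+5.1%) − 1 = 5.4234%.
Compounded over 2 years: (1 + 0.054234)^2 − 1 ≈ 0.11141.

11.141%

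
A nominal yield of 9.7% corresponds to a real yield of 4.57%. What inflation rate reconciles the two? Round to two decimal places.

From (1+r_nom) = (1+r_real)(1+π), we get 1+π = (1 + 9.7%)/(1 + 4.57%) = 1.097/1.0457 ≈ 1.04906.
So π ≈ 4.9058%.

4.91%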